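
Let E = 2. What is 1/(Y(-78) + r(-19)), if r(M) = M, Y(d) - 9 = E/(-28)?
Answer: -14/141 ≈ -0.099291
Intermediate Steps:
Y(d) = 125/14 (Y(d) = 9 + 2/(-28) = 9 + 2*(-1/28) = 9 - 1/14 = 125/14)
1/(Y(-78) + r(-19)) = 1/(125/14 - 19) = 1/(-141/14) = -14/141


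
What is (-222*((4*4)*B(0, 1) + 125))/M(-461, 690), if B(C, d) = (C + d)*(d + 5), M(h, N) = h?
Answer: 49062/461 ≈ 106.43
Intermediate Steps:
B(C, d) = (5 + d)*(C + d) (B(C, d) = (C + d)*(5 + d) = (5 + d)*(C + d))
(-222*((4*4)*B(0, 1) + 125))/M(-461, 690) = -222*((4*4)*(1² + 5*0 + 5*1 + 0*1) + 125)/(-461) = -222*(16*(1 + 0 + 5 + 0) + 125)*(-1/461) = -222*(16*6 + 125)*(-1/461) = -222*(96 + 125)*(-1/461) = -222*221*(-1/461) = -49062*(-1/461) = 49062/461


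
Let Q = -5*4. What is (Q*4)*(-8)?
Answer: 640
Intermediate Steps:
Q = -20
(Q*4)*(-8) = -20*4*(-8) = -80*(-8) = 640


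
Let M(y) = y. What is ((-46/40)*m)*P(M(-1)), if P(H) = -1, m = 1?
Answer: 23/20 ≈ 1.1500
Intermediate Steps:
((-46/40)*m)*P(M(-1)) = (-46/40*1)*(-1) = (-46*1/40*1)*(-1) = -23/20*1*(-1) = -23/20*(-1) = 23/20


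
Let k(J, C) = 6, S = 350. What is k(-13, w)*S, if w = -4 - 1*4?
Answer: 2100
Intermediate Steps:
w = -8 (w = -4 - 4 = -8)
k(-13, w)*S = 6*350 = 2100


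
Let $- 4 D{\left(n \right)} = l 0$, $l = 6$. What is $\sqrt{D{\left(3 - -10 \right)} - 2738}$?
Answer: $37 i \sqrt{2} \approx 52.326 i$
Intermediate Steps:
$D{\left(n \right)} = 0$ ($D{\left(n \right)} = - \frac{6 \cdot 0}{4} = \left(- \frac{1}{4}\right) 0 = 0$)
$\sqrt{D{\left(3 - -10 \right)} - 2738} = \sqrt{0 - 2738} = \sqrt{-2738} = 37 i \sqrt{2}$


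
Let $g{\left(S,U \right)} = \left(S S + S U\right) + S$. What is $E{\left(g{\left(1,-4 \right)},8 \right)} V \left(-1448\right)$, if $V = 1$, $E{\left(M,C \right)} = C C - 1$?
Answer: $-91224$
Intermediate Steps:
$g{\left(S,U \right)} = S + S^{2} + S U$ ($g{\left(S,U \right)} = \left(S^{2} + S U\right) + S = S + S^{2} + S U$)
$E{\left(M,C \right)} = -1 + C^{2}$ ($E{\left(M,C \right)} = C^{2} - 1 = -1 + C^{2}$)
$E{\left(g{\left(1,-4 \right)},8 \right)} V \left(-1448\right) = \left(-1 + 8^{2}\right) 1 \left(-1448\right) = \left(-1 + 64\right) 1 \left(-1448\right) = 63 \cdot 1 \left(-1448\right) = 63 \left(-1448\right) = -91224$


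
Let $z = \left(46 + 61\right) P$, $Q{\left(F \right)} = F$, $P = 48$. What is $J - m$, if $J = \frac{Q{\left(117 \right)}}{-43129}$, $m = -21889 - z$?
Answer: $\frac{1165561108}{43129} \approx 27025.0$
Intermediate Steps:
$z = 5136$ ($z = \left(46 + 61\right) 48 = 107 \cdot 48 = 5136$)
$m = -27025$ ($m = -21889 - 5136 = -27025$)
$J = - \frac{117}{43129}$ ($J = \frac{117}{-43129} = 117 \left(- \frac{1}{43129}\right) = - \frac{117}{43129} \approx -0.0027128$)
$J - m = - \frac{117}{43129} - -27025 = - \frac{117}{43129} + 27025 = \frac{1165561108}{43129}$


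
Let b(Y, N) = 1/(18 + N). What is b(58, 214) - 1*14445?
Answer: -3351239/232 ≈ -14445.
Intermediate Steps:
b(58, 214) - 1*14445 = 1/(18 + 214) - 1*14445 = 1/232 - 14445 = -3351239/232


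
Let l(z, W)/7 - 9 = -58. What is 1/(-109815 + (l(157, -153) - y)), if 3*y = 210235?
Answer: -3/540709 ≈ -5.5483e-6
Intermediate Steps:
y = 210235/3 (y = (1/3)*210235 = 210235/3 ≈ 70078.)
l(z, W) = -343 (l(z, W) = 63 + 7*(-58) = 63 - 406 = -343)
1/(-109815 + (l(157, -153) - y)) = 1/(-109815 + (-343 - 1*210235/3)) = 1/(-109815 + (-343 - 210235/3)) = 1/(-109815 - 211264/3) = 1/(-540709/3) = -3/540709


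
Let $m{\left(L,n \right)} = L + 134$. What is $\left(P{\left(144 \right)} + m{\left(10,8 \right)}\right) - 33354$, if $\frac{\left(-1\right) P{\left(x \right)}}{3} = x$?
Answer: $-33642$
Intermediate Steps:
$m{\left(L,n \right)} = 134 + L$
$P{\left(x \right)} = - 3 x$
$\left(P{\left(144 \right)} + m{\left(10,8 \right)}\right) - 33354 = \left(\left(-3\right) 144 + \left(134 + 10\right)\right) - 33354 = \left(-432 + 144\right) - 33354 = -288 - 33354 = -33642$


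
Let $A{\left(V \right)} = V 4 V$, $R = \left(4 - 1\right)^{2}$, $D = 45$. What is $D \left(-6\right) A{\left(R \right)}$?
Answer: $-87480$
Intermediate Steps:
$R = 9$ ($R = 3^{2} = 9$)
$A{\left(V \right)} = 4 V^{2}$ ($A{\left(V \right)} = 4 V V = 4 V^{2}$)
$D \left(-6\right) A{\left(R \right)} = 45 \left(-6\right) 4 \cdot 9^{2} = - 270 \cdot 4 \cdot 81 = \left(-270\right) 324 = -87480$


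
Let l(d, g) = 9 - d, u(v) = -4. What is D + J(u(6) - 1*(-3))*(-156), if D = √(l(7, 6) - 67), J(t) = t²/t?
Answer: 156 + I*√65 ≈ 156.0 + 8.0623*I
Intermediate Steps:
J(t) = t
D = I*√65 (D = √((9 - 1*7) - 67) = √((9 - 7) - 67) = √(2 - 67) = √(-65) = I*√65 ≈ 8.0623*I)
D + J(u(6) - 1*(-3))*(-156) = I*√65 + (-4 - 1*(-3))*(-156) = I*√65 + (-4 + 3)*(-156) = I*√65 - 1*(-156) = I*√65 + 156 = 156 + I*√65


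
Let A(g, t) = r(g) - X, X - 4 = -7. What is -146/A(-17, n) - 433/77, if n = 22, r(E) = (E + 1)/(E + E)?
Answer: -216661/4543 ≈ -47.691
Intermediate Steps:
r(E) = (1 + E)/(2*E) (r(E) = (1 + E)/((2*E)) = (1 + E)*(1/(2*E)) = (1 + E)/(2*E))
X = -3 (X = 4 - 7 = -3)
A(g, t) = 3 + (1 + g)/(2*g) (A(g, t) = (1 + g)/(2*g) - 1*(-3) = (1 + g)/(2*g) + 3 = 3 + (1 + g)/(2*g))
-146/A(-17, n) - 433/77 = -146*(-34/(1 + 7*(-17))) - 433/77 = -146*(-34/(1 - 119)) - 433*1/77 = -146/((½)*(-1/17)*(-118)) - 433/77 = -146/59/17 - 433/77 = -146*17/59 - 433/77 = -2482/59 - 433/77 = -216661/4543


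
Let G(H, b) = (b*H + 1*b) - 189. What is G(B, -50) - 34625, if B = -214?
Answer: -24164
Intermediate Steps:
G(H, b) = -189 + b + H*b (G(H, b) = (H*b + b) - 189 = (b + H*b) - 189 = -189 + b + H*b)
G(B, -50) - 34625 = (-189 - 50 - 214*(-50)) - 34625 = (-189 - 50 + 10700) - 34625 = 10461 - 34625 = -24164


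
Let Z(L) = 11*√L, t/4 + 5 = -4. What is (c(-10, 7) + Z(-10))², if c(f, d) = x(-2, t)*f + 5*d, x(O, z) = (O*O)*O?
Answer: 12015 + 2530*I*√10 ≈ 12015.0 + 8000.6*I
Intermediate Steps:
t = -36 (t = -20 + 4*(-4) = -20 - 16 = -36)
x(O, z) = O³ (x(O, z) = O²*O = O³)
c(f, d) = -8*f + 5*d (c(f, d) = (-2)³*f + 5*d = -8*f + 5*d)
(c(-10, 7) + Z(-10))² = ((-8*(-10) + 5*7) + 11*√(-10))² = ((80 + 35) + 11*(I*√10))² = (115 + 11*I*√10)²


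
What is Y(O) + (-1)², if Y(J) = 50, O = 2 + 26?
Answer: 51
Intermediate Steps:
O = 28
Y(O) + (-1)² = 50 + (-1)² = 50 + 1 = 51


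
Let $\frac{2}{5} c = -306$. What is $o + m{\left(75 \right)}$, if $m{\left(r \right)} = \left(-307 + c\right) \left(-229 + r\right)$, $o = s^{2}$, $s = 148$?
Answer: $186992$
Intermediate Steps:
$c = -765$ ($c = \frac{5}{2} \left(-306\right) = -765$)
$o = 21904$ ($o = 148^{2} = 21904$)
$m{\left(r \right)} = 245488 - 1072 r$ ($m{\left(r \right)} = \left(-307 - 765\right) \left(-229 + r\right) = - 1072 \left(-229 + r\right) = 245488 - 1072 r$)
$o + m{\left(75 \right)} = 21904 + \left(245488 - 80400\right) = 21904 + 165088 = 186992$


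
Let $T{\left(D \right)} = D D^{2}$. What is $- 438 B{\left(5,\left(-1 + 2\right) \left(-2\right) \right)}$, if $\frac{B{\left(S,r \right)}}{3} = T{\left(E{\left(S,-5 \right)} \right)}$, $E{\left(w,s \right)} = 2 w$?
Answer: $-1314000$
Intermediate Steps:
$T{\left(D \right)} = D^{3}$
$B{\left(S,r \right)} = 24 S^{3}$ ($B{\left(S,r \right)} = 3 \left(2 S\right)^{3} = 3 \cdot 8 S^{3} = 24 S^{3}$)
$- 438 B{\left(5,\left(-1 + 2\right) \left(-2\right) \right)} = - 438 \cdot 24 \cdot 5^{3} = - 438 \cdot 24 \cdot 125 = \left(-438\right) 3000 = -1314000$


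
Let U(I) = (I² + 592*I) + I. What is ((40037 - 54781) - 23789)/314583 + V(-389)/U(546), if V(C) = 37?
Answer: -7983933977/65212426734 ≈ -0.12243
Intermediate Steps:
U(I) = I² + 593*I
((40037 - 54781) - 23789)/314583 + V(-389)/U(546) = ((40037 - 54781) - 23789)/314583 + 37/((546*(593 + 546))) = (-14744 - 23789)*(1/314583) + 37/((546*1139)) = -38533*1/314583 + 37/621894 = -38533/314583 + 37*(1/621894) = -38533/314583 + 37/621894 = -7983933977/65212426734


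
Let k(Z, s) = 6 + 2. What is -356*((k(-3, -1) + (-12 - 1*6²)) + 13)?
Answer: 9612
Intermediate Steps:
k(Z, s) = 8
-356*((k(-3, -1) + (-12 - 1*6²)) + 13) = -356*((8 + (-12 - 1*6²)) + 13) = -356*((8 + (-12 - 1*36)) + 13) = -356*((8 + (-12 - 36)) + 13) = -356*((8 - 48) + 13) = -356*(-40 + 13) = -356*(-27) = 9612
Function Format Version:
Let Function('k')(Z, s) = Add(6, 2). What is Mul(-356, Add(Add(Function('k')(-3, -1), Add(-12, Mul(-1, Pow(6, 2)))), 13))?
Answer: 9612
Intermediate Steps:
Function('k')(Z, s) = 8
Mul(-356, Add(Add(Function('k')(-3, -1), Add(-12, Mul(-1, Pow(6, 2)))), 13)) = Mul(-356, Add(Add(8, Add(-12, Mul(-1, Pow(6, 2)))), 13)) = Mul(-356, Add(Add(8, Add(-12, Mul(-1, 36))), 13)) = Mul(-356, Add(Add(8, Add(-12, -36)), 13)) = Mul(-356, Add(Add(8, -48), 13)) = Mul(-356, Add(-40, 13)) = Mul(-356, -27) = 9612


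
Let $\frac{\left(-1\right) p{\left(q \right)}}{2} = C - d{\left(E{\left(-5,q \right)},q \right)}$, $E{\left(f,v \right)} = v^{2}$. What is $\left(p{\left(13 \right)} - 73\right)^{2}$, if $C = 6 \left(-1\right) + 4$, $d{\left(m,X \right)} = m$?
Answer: $72361$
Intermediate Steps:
$C = -2$ ($C = -6 + 4 = -2$)
$p{\left(q \right)} = 4 + 2 q^{2}$ ($p{\left(q \right)} = - 2 \left(-2 - q^{2}\right) = 4 + 2 q^{2}$)
$\left(p{\left(13 \right)} - 73\right)^{2} = \left(\left(4 + 2 \cdot 13^{2}\right) - 73\right)^{2} = \left(\left(4 + 2 \cdot 169\right) - 73\right)^{2} = \left(\left(4 + 338\right) - 73\right)^{2} = \left(342 - 73\right)^{2} = 269^{2} = 72361$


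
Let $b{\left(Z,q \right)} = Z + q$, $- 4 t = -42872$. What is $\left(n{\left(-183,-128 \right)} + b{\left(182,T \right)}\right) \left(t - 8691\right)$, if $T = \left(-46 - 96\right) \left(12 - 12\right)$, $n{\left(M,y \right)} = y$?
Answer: $109458$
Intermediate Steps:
$t = 10718$ ($t = \left(- \frac{1}{4}\right) \left(-42872\right) = 10718$)
$T = 0$ ($T = \left(-142\right) 0 = 0$)
$\left(n{\left(-183,-128 \right)} + b{\left(182,T \right)}\right) \left(t - 8691\right) = \left(-128 + \left(182 + 0\right)\right) \left(10718 - 8691\right) = \left(-128 + 182\right) 2027 = 54 \cdot 2027 = 109458$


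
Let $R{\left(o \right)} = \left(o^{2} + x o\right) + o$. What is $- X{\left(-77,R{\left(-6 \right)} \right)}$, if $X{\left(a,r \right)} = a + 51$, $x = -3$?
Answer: $26$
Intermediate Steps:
$R{\left(o \right)} = o^{2} - 2 o$ ($R{\left(o \right)} = \left(o^{2} - 3 o\right) + o = o^{2} - 2 o$)
$X{\left(a,r \right)} = 51 + a$
$- X{\left(-77,R{\left(-6 \right)} \right)} = - (51 - 77) = \left(-1\right) \left(-26\right) = 26$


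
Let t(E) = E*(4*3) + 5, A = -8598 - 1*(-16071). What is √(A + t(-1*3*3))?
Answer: √7370 ≈ 85.849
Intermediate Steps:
A = 7473 (A = -8598 + 16071 = 7473)
t(E) = 5 + 12*E (t(E) = E*12 + 5 = 12*E + 5 = 5 + 12*E)
√(A + t(-1*3*3)) = √(7473 + (5 + 12*(-1*3*3))) = √(7473 + (5 + 12*(-3*3))) = √(7473 + (5 + 12*(-9))) = √(7473 + (5 - 108)) = √(7473 - 103) = √7370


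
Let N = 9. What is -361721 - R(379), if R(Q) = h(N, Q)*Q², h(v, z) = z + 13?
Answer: -56668993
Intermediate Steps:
h(v, z) = 13 + z
R(Q) = Q²*(13 + Q) (R(Q) = (13 + Q)*Q² = Q²*(13 + Q))
-361721 - R(379) = -361721 - 379²*(13 + 379) = -361721 - 143641*392 = -361721 - 1*56307272 = -361721 - 56307272 = -56668993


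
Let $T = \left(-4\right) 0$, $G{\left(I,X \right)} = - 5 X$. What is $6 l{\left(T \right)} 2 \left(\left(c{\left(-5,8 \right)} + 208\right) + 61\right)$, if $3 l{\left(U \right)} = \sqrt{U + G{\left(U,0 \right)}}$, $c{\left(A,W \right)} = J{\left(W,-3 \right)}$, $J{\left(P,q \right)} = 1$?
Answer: $0$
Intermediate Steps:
$c{\left(A,W \right)} = 1$
$T = 0$
$l{\left(U \right)} = \frac{\sqrt{U}}{3}$ ($l{\left(U \right)} = \frac{\sqrt{U - 0}}{3} = \frac{\sqrt{U + 0}}{3} = \frac{\sqrt{U}}{3}$)
$6 l{\left(T \right)} 2 \left(\left(c{\left(-5,8 \right)} + 208\right) + 61\right) = 6 \frac{\sqrt{0}}{3} \cdot 2 \left(\left(1 + 208\right) + 61\right) = 6 \cdot \frac{1}{3} \cdot 0 \cdot 2 \left(209 + 61\right) = 6 \cdot 0 \cdot 2 \cdot 270 = 0 \cdot 2 \cdot 270 = 0 \cdot 270 = 0$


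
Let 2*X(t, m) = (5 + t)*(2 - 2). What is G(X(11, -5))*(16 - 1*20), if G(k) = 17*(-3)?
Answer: 204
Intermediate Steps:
X(t, m) = 0 (X(t, m) = ((5 + t)*(2 - 2))/2 = ((5 + t)*0)/2 = (1/2)*0 = 0)
G(k) = -51
G(X(11, -5))*(16 - 1*20) = -51*(16 - 1*20) = -51*(16 - 20) = -51*(-4) = 204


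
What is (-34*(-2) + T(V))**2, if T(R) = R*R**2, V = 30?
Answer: 732676624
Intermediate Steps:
T(R) = R**3
(-34*(-2) + T(V))**2 = (-34*(-2) + 30**3)**2 = (68 + 27000)**2 = 27068**2 = 732676624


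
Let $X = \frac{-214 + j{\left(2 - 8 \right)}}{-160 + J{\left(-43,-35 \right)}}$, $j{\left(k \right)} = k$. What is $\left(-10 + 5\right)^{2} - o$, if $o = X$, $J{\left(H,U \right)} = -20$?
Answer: $\frac{214}{9} \approx 23.778$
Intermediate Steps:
$X = \frac{11}{9}$ ($X = \frac{-214 + \left(2 - 8\right)}{-160 - 20} = \frac{-214 - 6}{-180} = \left(-220\right) \left(- \frac{1}{180}\right) = \frac{11}{9} \approx 1.2222$)
$o = \frac{11}{9} \approx 1.2222$
$\left(-10 + 5\right)^{2} - o = \left(-10 + 5\right)^{2} - \frac{11}{9} = \left(-5\right)^{2} - \frac{11}{9} = 25 - \frac{11}{9} = \frac{214}{9}$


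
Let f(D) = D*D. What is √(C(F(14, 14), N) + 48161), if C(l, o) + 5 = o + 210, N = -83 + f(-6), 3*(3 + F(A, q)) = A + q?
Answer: √48319 ≈ 219.82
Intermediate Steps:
F(A, q) = -3 + A/3 + q/3 (F(A, q) = -3 + (A + q)/3 = -3 + (A/3 + q/3) = -3 + A/3 + q/3)
f(D) = D²
N = -47 (N = -83 + (-6)² = -83 + 36 = -47)
C(l, o) = 205 + o (C(l, o) = -5 + (o + 210) = -5 + (210 + o) = 205 + o)
√(C(F(14, 14), N) + 48161) = √((205 - 47) + 48161) = √(158 + 48161) = √48319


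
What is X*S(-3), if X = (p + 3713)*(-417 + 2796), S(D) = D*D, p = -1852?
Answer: 39845871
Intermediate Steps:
S(D) = D²
X = 4427319 (X = (-1852 + 3713)*(-417 + 2796) = 1861*2379 = 4427319)
X*S(-3) = 4427319*(-3)² = 4427319*9 = 39845871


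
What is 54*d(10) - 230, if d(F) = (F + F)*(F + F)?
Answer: 21370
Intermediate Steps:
d(F) = 4*F**2 (d(F) = (2*F)*(2*F) = 4*F**2)
54*d(10) - 230 = 54*(4*10**2) - 230 = 54*(4*100) - 230 = 54*400 - 230 = 21600 - 230 = 21370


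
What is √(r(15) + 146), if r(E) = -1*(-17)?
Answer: √163 ≈ 12.767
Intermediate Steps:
r(E) = 17
√(r(15) + 146) = √(17 + 146) = √163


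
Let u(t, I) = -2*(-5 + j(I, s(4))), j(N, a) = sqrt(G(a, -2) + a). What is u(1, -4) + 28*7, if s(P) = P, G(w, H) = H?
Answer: 206 - 2*sqrt(2) ≈ 203.17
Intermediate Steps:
j(N, a) = sqrt(-2 + a)
u(t, I) = 10 - 2*sqrt(2) (u(t, I) = -2*(-5 + sqrt(-2 + 4)) = -2*(-5 + sqrt(2)) = 10 - 2*sqrt(2))
u(1, -4) + 28*7 = (10 - 2*sqrt(2)) + 28*7 = (10 - 2*sqrt(2)) + 196 = 206 - 2*sqrt(2)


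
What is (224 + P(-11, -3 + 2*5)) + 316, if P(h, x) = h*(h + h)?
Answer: 782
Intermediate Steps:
P(h, x) = 2*h² (P(h, x) = h*(2*h) = 2*h²)
(224 + P(-11, -3 + 2*5)) + 316 = (224 + 2*(-11)²) + 316 = (224 + 2*121) + 316 = (224 + 242) + 316 = 466 + 316 = 782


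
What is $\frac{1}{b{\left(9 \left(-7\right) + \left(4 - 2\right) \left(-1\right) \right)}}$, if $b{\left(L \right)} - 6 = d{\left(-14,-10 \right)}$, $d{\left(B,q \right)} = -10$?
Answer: $- \frac{1}{4} \approx -0.25$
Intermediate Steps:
$b{\left(L \right)} = -4$ ($b{\left(L \right)} = 6 - 10 = -4$)
$\frac{1}{b{\left(9 \left(-7\right) + \left(4 - 2\right) \left(-1\right) \right)}} = \frac{1}{-4} = - \frac{1}{4}$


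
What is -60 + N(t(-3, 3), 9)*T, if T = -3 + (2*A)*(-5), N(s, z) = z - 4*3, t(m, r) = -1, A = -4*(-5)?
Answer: 549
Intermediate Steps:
A = 20
N(s, z) = -12 + z (N(s, z) = z - 12 = -12 + z)
T = -203 (T = -3 + (2*20)*(-5) = -3 + 40*(-5) = -3 - 200 = -203)
-60 + N(t(-3, 3), 9)*T = -60 + (-12 + 9)*(-203) = -60 - 3*(-203) = -60 + 609 = 549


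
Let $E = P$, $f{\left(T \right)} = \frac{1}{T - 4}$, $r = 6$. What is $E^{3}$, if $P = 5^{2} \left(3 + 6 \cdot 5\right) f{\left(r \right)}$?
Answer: $\frac{561515625}{8} \approx 7.0189 \cdot 10^{7}$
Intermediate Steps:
$f{\left(T \right)} = \frac{1}{-4 + T}$
$P = \frac{825}{2}$ ($P = \frac{5^{2} \left(3 + 6 \cdot 5\right)}{-4 + 6} = \frac{25 \left(3 + 30\right)}{2} = 25 \cdot 33 \cdot \frac{1}{2} = 825 \cdot \frac{1}{2} = \frac{825}{2} \approx 412.5$)
$E = \frac{825}{2} \approx 412.5$
$E^{3} = \left(\frac{825}{2}\right)^{3} = \frac{561515625}{8}$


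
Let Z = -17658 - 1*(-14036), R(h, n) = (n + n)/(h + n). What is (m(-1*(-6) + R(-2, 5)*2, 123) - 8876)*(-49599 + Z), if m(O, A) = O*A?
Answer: 389471278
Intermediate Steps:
R(h, n) = 2*n/(h + n) (R(h, n) = (2*n)/(h + n) = 2*n/(h + n))
Z = -3622 (Z = -17658 + 14036 = -3622)
m(O, A) = A*O
(m(-1*(-6) + R(-2, 5)*2, 123) - 8876)*(-49599 + Z) = (123*(-1*(-6) + (2*5/(-2 + 5))*2) - 8876)*(-49599 - 3622) = (123*(6 + (2*5/3)*2) - 8876)*(-53221) = (123*(6 + (2*5*(⅓))*2) - 8876)*(-53221) = (123*(6 + (10/3)*2) - 8876)*(-53221) = (123*(6 + 20/3) - 8876)*(-53221) = (123*(38/3) - 8876)*(-53221) = (1558 - 8876)*(-53221) = -7318*(-53221) = 389471278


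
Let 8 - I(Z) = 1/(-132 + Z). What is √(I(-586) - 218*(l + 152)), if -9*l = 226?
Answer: I*√128305668754/2154 ≈ 166.29*I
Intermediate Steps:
l = -226/9 (l = -⅑*226 = -226/9 ≈ -25.111)
I(Z) = 8 - 1/(-132 + Z)
√(I(-586) - 218*(l + 152)) = √((-1057 + 8*(-586))/(-132 - 586) - 218*(-226/9 + 152)) = √((-1057 - 4688)/(-718) - 218*1142/9) = √(-1/718*(-5745) - 248956/9) = √(5745/718 - 248956/9) = √(-178698703/6462) = I*√128305668754/2154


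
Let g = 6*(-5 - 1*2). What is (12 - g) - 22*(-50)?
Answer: 1154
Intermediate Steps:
g = -42 (g = 6*(-5 - 2) = 6*(-7) = -42)
(12 - g) - 22*(-50) = (12 - 1*(-42)) - 22*(-50) = (12 + 42) + 1100 = 54 + 1100 = 1154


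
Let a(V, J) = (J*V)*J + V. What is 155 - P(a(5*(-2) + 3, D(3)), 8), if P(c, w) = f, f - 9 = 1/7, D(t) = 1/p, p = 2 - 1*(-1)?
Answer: 1021/7 ≈ 145.86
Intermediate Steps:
p = 3 (p = 2 + 1 = 3)
D(t) = ⅓ (D(t) = 1/3 = ⅓)
a(V, J) = V + V*J² (a(V, J) = V*J² + V = V + V*J²)
f = 64/7 (f = 9 + 1/7 = 9 + ⅐ = 64/7 ≈ 9.1429)
P(c, w) = 64/7
155 - P(a(5*(-2) + 3, D(3)), 8) = 155 - 1*64/7 = 155 - 64/7 = 1021/7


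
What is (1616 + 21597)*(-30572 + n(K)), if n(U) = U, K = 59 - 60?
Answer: -709691049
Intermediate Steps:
K = -1
(1616 + 21597)*(-30572 + n(K)) = (1616 + 21597)*(-30572 - 1) = 23213*(-30573) = -709691049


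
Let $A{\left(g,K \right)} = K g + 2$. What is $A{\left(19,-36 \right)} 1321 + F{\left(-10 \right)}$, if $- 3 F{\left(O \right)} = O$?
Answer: $- \frac{2702756}{3} \approx -9.0092 \cdot 10^{5}$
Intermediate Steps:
$A{\left(g,K \right)} = 2 + K g$
$F{\left(O \right)} = - \frac{O}{3}$
$A{\left(19,-36 \right)} 1321 + F{\left(-10 \right)} = \left(2 - 684\right) 1321 - - \frac{10}{3} = \left(2 - 684\right) 1321 + \frac{10}{3} = \left(-682\right) 1321 + \frac{10}{3} = -900922 + \frac{10}{3} = - \frac{2702756}{3}$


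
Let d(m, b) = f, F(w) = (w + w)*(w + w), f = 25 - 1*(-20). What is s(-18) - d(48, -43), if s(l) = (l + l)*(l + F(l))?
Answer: -46053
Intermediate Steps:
f = 45 (f = 25 + 20 = 45)
F(w) = 4*w² (F(w) = (2*w)*(2*w) = 4*w²)
d(m, b) = 45
s(l) = 2*l*(l + 4*l²) (s(l) = (l + l)*(l + 4*l²) = (2*l)*(l + 4*l²) = 2*l*(l + 4*l²))
s(-18) - d(48, -43) = (-18)²*(2 + 8*(-18)) - 1*45 = 324*(2 - 144) - 45 = 324*(-142) - 45 = -46008 - 45 = -46053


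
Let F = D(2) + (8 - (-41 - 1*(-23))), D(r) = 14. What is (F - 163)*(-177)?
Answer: 21771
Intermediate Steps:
F = 40 (F = 14 + (8 - (-41 - 1*(-23))) = 14 + (8 - (-41 + 23)) = 14 + (8 - 1*(-18)) = 14 + (8 + 18) = 14 + 26 = 40)
(F - 163)*(-177) = (40 - 163)*(-177) = -123*(-177) = 21771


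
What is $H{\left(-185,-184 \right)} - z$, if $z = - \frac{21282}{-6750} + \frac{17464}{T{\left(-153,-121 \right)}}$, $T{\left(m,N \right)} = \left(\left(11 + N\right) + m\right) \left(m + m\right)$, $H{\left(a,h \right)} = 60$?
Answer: $\frac{284842363}{5029875} \approx 56.63$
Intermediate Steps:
$T{\left(m,N \right)} = 2 m \left(11 + N + m\right)$ ($T{\left(m,N \right)} = \left(11 + N + m\right) 2 m = 2 m \left(11 + N + m\right)$)
$z = \frac{16950137}{5029875}$ ($z = - \frac{21282}{-6750} + \frac{17464}{2 \left(-153\right) \left(11 - 121 - 153\right)} = \left(-21282\right) \left(- \frac{1}{6750}\right) + \frac{17464}{2 \left(-153\right) \left(-263\right)} = \frac{3547}{1125} + \frac{17464}{80478} = \frac{3547}{1125} + 17464 \cdot \frac{1}{80478} = \frac{3547}{1125} + \frac{8732}{40239} = \frac{16950137}{5029875} \approx 3.3699$)
$H{\left(-185,-184 \right)} - z = 60 - \frac{16950137}{5029875} = \frac{284842363}{5029875}$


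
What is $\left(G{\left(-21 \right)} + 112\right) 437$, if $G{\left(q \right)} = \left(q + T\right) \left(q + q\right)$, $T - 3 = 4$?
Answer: $305900$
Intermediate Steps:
$T = 7$ ($T = 3 + 4 = 7$)
$G{\left(q \right)} = 2 q \left(7 + q\right)$ ($G{\left(q \right)} = \left(q + 7\right) \left(q + q\right) = \left(7 + q\right) 2 q = 2 q \left(7 + q\right)$)
$\left(G{\left(-21 \right)} + 112\right) 437 = \left(2 \left(-21\right) \left(7 - 21\right) + 112\right) 437 = \left(2 \left(-21\right) \left(-14\right) + 112\right) 437 = \left(588 + 112\right) 437 = 700 \cdot 437 = 305900$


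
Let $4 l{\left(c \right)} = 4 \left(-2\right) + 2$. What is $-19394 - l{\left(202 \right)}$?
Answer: $- \frac{38785}{2} \approx -19393.0$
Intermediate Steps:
$l{\left(c \right)} = - \frac{3}{2}$ ($l{\left(c \right)} = \frac{4 \left(-2\right) + 2}{4} = \frac{-8 + 2}{4} = \frac{1}{4} \left(-6\right) = - \frac{3}{2}$)
$-19394 - l{\left(202 \right)} = -19394 - - \frac{3}{2} = -19394 + \frac{3}{2} = - \frac{38785}{2}$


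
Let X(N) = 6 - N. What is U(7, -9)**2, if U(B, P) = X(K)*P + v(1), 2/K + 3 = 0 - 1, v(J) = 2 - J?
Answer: 13225/4 ≈ 3306.3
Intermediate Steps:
K = -1/2 (K = 2/(-3 + (0 - 1)) = 2/(-3 - 1) = 2/(-4) = 2*(-1/4) = -1/2 ≈ -0.50000)
U(B, P) = 1 + 13*P/2 (U(B, P) = (6 - 1*(-1/2))*P + (2 - 1*1) = (6 + 1/2)*P + (2 - 1) = 13*P/2 + 1 = 1 + 13*P/2)
U(7, -9)**2 = (1 + (13/2)*(-9))**2 = (1 - 117/2)**2 = (-115/2)**2 = 13225/4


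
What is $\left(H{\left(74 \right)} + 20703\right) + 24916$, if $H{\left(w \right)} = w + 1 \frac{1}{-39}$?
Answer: $\frac{1782026}{39} \approx 45693.0$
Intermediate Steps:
$H{\left(w \right)} = - \frac{1}{39} + w$ ($H{\left(w \right)} = w + 1 \left(- \frac{1}{39}\right) = w - \frac{1}{39} = - \frac{1}{39} + w$)
$\left(H{\left(74 \right)} + 20703\right) + 24916 = \left(\left(- \frac{1}{39} + 74\right) + 20703\right) + 24916 = \left(\frac{2885}{39} + 20703\right) + 24916 = \frac{810302}{39} + 24916 = \frac{1782026}{39}$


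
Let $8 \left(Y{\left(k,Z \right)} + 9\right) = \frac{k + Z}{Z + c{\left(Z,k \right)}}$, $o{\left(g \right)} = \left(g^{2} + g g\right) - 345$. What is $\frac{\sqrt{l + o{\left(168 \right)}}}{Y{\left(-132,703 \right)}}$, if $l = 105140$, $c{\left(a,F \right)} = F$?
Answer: $- \frac{8 \sqrt{161243}}{71} \approx -45.245$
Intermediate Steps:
$o{\left(g \right)} = -345 + 2 g^{2}$ ($o{\left(g \right)} = \left(g^{2} + g^{2}\right) - 345 = 2 g^{2} - 345 = -345 + 2 g^{2}$)
$Y{\left(k,Z \right)} = - \frac{71}{8}$ ($Y{\left(k,Z \right)} = -9 + \frac{\left(k + Z\right) \frac{1}{Z + k}}{8} = -9 + \frac{\left(Z + k\right) \frac{1}{Z + k}}{8} = -9 + \frac{1}{8} \cdot 1 = -9 + \frac{1}{8} = - \frac{71}{8}$)
$\frac{\sqrt{l + o{\left(168 \right)}}}{Y{\left(-132,703 \right)}} = \frac{\sqrt{105140 - \left(345 - 2 \cdot 168^{2}\right)}}{- \frac{71}{8}} = \sqrt{105140 + \left(-345 + 2 \cdot 28224\right)} \left(- \frac{8}{71}\right) = \sqrt{105140 + \left(-345 + 56448\right)} \left(- \frac{8}{71}\right) = \sqrt{105140 + 56103} \left(- \frac{8}{71}\right) = \sqrt{161243} \left(- \frac{8}{71}\right) = - \frac{8 \sqrt{161243}}{71}$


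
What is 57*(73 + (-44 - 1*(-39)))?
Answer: 3876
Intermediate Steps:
57*(73 + (-44 - 1*(-39))) = 57*(73 + (-44 + 39)) = 57*(73 - 5) = 57*68 = 3876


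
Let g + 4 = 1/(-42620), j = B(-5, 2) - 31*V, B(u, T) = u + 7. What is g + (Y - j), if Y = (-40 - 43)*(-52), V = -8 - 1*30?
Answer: 133485839/42620 ≈ 3132.0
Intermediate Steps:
B(u, T) = 7 + u
V = -38 (V = -8 - 30 = -38)
j = 1180 (j = (7 - 5) - 31*(-38) = 2 + 1178 = 1180)
Y = 4316 (Y = -83*(-52) = 4316)
g = -170481/42620 (g = -4 + 1/(-42620) = -4 - 1/42620 = -170481/42620 ≈ -4.0000)
g + (Y - j) = -170481/42620 + (4316 - 1*1180) = -170481/42620 + (4316 - 1180) = -170481/42620 + 3136 = 133485839/42620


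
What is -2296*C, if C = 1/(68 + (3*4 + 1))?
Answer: -2296/81 ≈ -28.346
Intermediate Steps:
C = 1/81 (C = 1/(68 + (12 + 1)) = 1/(68 + 13) = 1/81 ≈ 0.012346)
-2296*C = -2296*1/81 = -2296/81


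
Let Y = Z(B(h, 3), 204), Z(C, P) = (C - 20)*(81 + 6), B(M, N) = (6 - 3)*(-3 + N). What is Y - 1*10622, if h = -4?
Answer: -12362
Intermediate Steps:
B(M, N) = -9 + 3*N (B(M, N) = 3*(-3 + N) = -9 + 3*N)
Z(C, P) = -1740 + 87*C (Z(C, P) = (-20 + C)*87 = -1740 + 87*C)
Y = -1740 (Y = -1740 + 87*(-9 + 3*3) = -1740 + 87*(-9 + 9) = -1740 + 87*0 = -1740 + 0 = -1740)
Y - 1*10622 = -1740 - 1*10622 = -1740 - 10622 = -12362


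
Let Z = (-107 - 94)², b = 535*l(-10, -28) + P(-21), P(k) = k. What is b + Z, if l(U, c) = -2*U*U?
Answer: -66620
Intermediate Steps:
l(U, c) = -2*U²
b = -107021 (b = 535*(-2*(-10)²) - 21 = 535*(-2*100) - 21 = 535*(-200) - 21 = -107000 - 21 = -107021)
Z = 40401 (Z = (-201)² = 40401)
b + Z = -107021 + 40401 = -66620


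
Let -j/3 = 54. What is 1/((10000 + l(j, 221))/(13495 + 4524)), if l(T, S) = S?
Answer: 18019/10221 ≈ 1.7629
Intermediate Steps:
j = -162 (j = -3*54 = -162)
1/((10000 + l(j, 221))/(13495 + 4524)) = 1/((10000 + 221)/(13495 + 4524)) = 1/(10221/18019) = 18019/10221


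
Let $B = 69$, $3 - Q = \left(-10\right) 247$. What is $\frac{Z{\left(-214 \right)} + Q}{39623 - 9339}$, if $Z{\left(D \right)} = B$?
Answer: $\frac{1271}{15142} \approx 0.083939$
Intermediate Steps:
$Q = 2473$ ($Q = 3 - \left(-10\right) 247 = 3 - -2470 = 3 + 2470 = 2473$)
$Z{\left(D \right)} = 69$
$\frac{Z{\left(-214 \right)} + Q}{39623 - 9339} = \frac{69 + 2473}{39623 - 9339} = \frac{2542}{30284} = 2542 \cdot \frac{1}{30284} = \frac{1271}{15142}$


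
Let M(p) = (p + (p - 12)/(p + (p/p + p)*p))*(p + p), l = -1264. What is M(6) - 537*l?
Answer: 1357677/2 ≈ 6.7884e+5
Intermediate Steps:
M(p) = 2*p*(p + (-12 + p)/(p + p*(1 + p))) (M(p) = (p + (-12 + p)/(p + (1 + p)*p))*(2*p) = (p + (-12 + p)/(p + p*(1 + p)))*(2*p) = 2*p*(p + (-12 + p)/(p + p*(1 + p))))
M(6) - 537*l = 2*(-12 + 6 + 6**3 + 2*6**2)/(2 + 6) - 537*(-1264) = 2*(-12 + 6 + 216 + 2*36)/8 + 678768 = 2*(1/8)*(-12 + 6 + 216 + 72) + 678768 = 2*(1/8)*282 + 678768 = 141/2 + 678768 = 1357677/2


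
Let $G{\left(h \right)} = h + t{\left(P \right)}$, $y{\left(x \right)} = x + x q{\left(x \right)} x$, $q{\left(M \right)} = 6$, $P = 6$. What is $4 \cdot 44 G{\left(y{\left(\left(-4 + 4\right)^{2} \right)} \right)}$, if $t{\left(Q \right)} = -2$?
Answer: $-352$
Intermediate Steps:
$y{\left(x \right)} = x + 6 x^{2}$ ($y{\left(x \right)} = x + x 6 x = x + 6 x x = x + 6 x^{2}$)
$G{\left(h \right)} = -2 + h$ ($G{\left(h \right)} = h - 2 = -2 + h$)
$4 \cdot 44 G{\left(y{\left(\left(-4 + 4\right)^{2} \right)} \right)} = 4 \cdot 44 \left(-2 + \left(-4 + 4\right)^{2} \left(1 + 6 \left(-4 + 4\right)^{2}\right)\right) = 176 \left(-2 + 0^{2} \left(1 + 6 \cdot 0^{2}\right)\right) = 176 \left(-2 + 0 \left(1 + 6 \cdot 0\right)\right) = 176 \left(-2 + 0 \left(1 + 0\right)\right) = 176 \left(-2 + 0 \cdot 1\right) = 176 \left(-2 + 0\right) = 176 \left(-2\right) = -352$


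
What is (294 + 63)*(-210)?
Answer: -74970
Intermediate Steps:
(294 + 63)*(-210) = 357*(-210) = -74970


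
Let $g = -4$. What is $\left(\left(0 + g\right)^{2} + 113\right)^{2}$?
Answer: $16641$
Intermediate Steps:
$\left(\left(0 + g\right)^{2} + 113\right)^{2} = \left(\left(0 - 4\right)^{2} + 113\right)^{2} = \left(\left(-4\right)^{2} + 113\right)^{2} = \left(16 + 113\right)^{2} = 129^{2} = 16641$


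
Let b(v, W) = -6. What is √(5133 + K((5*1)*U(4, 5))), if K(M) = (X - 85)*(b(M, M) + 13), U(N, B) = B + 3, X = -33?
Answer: √4307 ≈ 65.628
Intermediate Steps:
U(N, B) = 3 + B
K(M) = -826 (K(M) = (-33 - 85)*(-6 + 13) = -118*7 = -826)
√(5133 + K((5*1)*U(4, 5))) = √(5133 - 826) = √4307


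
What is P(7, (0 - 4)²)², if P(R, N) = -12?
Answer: 144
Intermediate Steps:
P(7, (0 - 4)²)² = (-12)² = 144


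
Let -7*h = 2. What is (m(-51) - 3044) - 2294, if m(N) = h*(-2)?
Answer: -37362/7 ≈ -5337.4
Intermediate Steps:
h = -2/7 (h = -⅐*2 = -2/7 ≈ -0.28571)
m(N) = 4/7 (m(N) = -2/7*(-2) = 4/7)
(m(-51) - 3044) - 2294 = (4/7 - 3044) - 2294 = -21304/7 - 2294 = -37362/7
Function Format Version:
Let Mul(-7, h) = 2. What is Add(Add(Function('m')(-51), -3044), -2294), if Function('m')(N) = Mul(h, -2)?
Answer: Rational(-37362, 7) ≈ -5337.4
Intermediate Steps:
h = Rational(-2, 7) (h = Mul(Rational(-1, 7), 2) = Rational(-2, 7) ≈ -0.28571)
Function('m')(N) = Rational(4, 7) (Function('m')(N) = Mul(Rational(-2, 7), -2) = Rational(4, 7))
Add(Add(Function('m')(-51), -3044), -2294) = Add(Add(Rational(4, 7), -3044), -2294) = Add(Rational(-21304, 7), -2294) = Rational(-37362, 7)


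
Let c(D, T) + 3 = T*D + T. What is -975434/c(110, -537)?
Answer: 487717/29805 ≈ 16.364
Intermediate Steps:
c(D, T) = -3 + T + D*T (c(D, T) = -3 + (T*D + T) = -3 + (D*T + T) = -3 + (T + D*T) = -3 + T + D*T)
-975434/c(110, -537) = -975434/(-3 - 537 + 110*(-537)) = -975434/(-3 - 537 - 59070) = -975434/(-59610) = -975434*(-1/59610) = 487717/29805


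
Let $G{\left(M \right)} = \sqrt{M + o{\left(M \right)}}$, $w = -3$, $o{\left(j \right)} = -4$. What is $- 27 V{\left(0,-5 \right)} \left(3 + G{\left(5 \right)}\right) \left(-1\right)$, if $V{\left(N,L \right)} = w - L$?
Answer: $216$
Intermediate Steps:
$G{\left(M \right)} = \sqrt{-4 + M}$ ($G{\left(M \right)} = \sqrt{M - 4} = \sqrt{-4 + M}$)
$V{\left(N,L \right)} = -3 - L$
$- 27 V{\left(0,-5 \right)} \left(3 + G{\left(5 \right)}\right) \left(-1\right) = - 27 \left(-3 - -5\right) \left(3 + \sqrt{-4 + 5}\right) \left(-1\right) = - 27 \left(-3 + 5\right) \left(3 + \sqrt{1}\right) \left(-1\right) = - 27 \cdot 2 \left(3 + 1\right) \left(-1\right) = - 54 \cdot 4 \left(-1\right) = - 54 \left(-4\right) = \left(-1\right) \left(-216\right) = 216$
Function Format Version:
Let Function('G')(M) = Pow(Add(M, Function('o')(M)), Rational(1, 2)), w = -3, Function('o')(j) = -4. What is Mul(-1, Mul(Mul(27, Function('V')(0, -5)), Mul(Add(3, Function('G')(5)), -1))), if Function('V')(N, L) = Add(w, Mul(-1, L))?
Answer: 216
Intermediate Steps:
Function('G')(M) = Pow(Add(-4, M), Rational(1, 2)) (Function('G')(M) = Pow(Add(M, -4), Rational(1, 2)) = Pow(Add(-4, M), Rational(1, 2)))
Function('V')(N, L) = Add(-3, Mul(-1, L))
Mul(-1, Mul(Mul(27, Function('V')(0, -5)), Mul(Add(3, Function('G')(5)), -1))) = Mul(-1, Mul(Mul(27, Add(-3, Mul(-1, -5))), Mul(Add(3, Pow(Add(-4, 5), Rational(1, 2))), -1))) = Mul(-1, Mul(Mul(27, Add(-3, 5)), Mul(Add(3, Pow(1, Rational(1, 2))), -1))) = Mul(-1, Mul(Mul(27, 2), Mul(Add(3, 1), -1))) = Mul(-1, Mul(54, Mul(4, -1))) = Mul(-1, Mul(54, -4)) = Mul(-1, -216) = 216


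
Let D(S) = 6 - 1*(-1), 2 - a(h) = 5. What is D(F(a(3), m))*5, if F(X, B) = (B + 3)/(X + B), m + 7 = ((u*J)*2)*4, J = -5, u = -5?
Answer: 35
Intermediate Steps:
a(h) = -3 (a(h) = 2 - 1*5 = 2 - 5 = -3)
m = 193 (m = -7 + (-5*(-5)*2)*4 = -7 + (25*2)*4 = -7 + 50*4 = -7 + 200 = 193)
F(X, B) = (3 + B)/(B + X)
D(S) = 7 (D(S) = 6 + 1 = 7)
D(F(a(3), m))*5 = 7*5 = 35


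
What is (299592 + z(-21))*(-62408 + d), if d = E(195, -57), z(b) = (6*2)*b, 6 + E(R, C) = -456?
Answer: -18819505800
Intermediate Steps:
E(R, C) = -462 (E(R, C) = -6 - 456 = -462)
z(b) = 12*b
d = -462
(299592 + z(-21))*(-62408 + d) = (299592 + 12*(-21))*(-62408 - 462) = (299592 - 252)*(-62870) = 299340*(-62870) = -18819505800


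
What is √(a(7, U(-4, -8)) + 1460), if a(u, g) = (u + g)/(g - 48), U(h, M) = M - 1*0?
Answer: √1144654/28 ≈ 38.210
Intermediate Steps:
U(h, M) = M (U(h, M) = M + 0 = M)
a(u, g) = (g + u)/(-48 + g)
√(a(7, U(-4, -8)) + 1460) = √((-8 + 7)/(-48 - 8) + 1460) = √(-1/(-56) + 1460) = √(-1/56*(-1) + 1460) = √(1/56 + 1460) = √(81761/56) = √1144654/28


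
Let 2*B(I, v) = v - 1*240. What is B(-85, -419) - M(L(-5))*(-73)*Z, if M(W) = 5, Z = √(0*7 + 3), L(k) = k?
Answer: -659/2 + 365*√3 ≈ 302.70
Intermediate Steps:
B(I, v) = -120 + v/2 (B(I, v) = (v - 1*240)/2 = (v - 240)/2 = (-240 + v)/2 = -120 + v/2)
Z = √3 (Z = √(0 + 3) = √3 ≈ 1.7320)
B(-85, -419) - M(L(-5))*(-73)*Z = (-120 + (½)*(-419)) - 5*(-73)*√3 = (-120 - 419/2) - (-365)*√3 = -659/2 + 365*√3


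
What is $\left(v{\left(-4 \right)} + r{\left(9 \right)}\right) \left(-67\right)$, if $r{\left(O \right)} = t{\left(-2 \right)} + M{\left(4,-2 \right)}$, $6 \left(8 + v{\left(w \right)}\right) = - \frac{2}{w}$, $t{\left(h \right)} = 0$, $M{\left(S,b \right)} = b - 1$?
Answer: $\frac{8777}{12} \approx 731.42$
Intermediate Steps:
$M{\left(S,b \right)} = -1 + b$
$v{\left(w \right)} = -8 - \frac{1}{3 w}$ ($v{\left(w \right)} = -8 + \frac{\left(-2\right) \frac{1}{w}}{6} = -8 - \frac{1}{3 w}$)
$r{\left(O \right)} = -3$ ($r{\left(O \right)} = 0 - 3 = -3$)
$\left(v{\left(-4 \right)} + r{\left(9 \right)}\right) \left(-67\right) = \left(\left(-8 - \frac{1}{3 \left(-4\right)}\right) - 3\right) \left(-67\right) = \left(\left(-8 - - \frac{1}{12}\right) - 3\right) \left(-67\right) = \left(\left(-8 + \frac{1}{12}\right) - 3\right) \left(-67\right) = \left(- \frac{95}{12} - 3\right) \left(-67\right) = \left(- \frac{131}{12}\right) \left(-67\right) = \frac{8777}{12}$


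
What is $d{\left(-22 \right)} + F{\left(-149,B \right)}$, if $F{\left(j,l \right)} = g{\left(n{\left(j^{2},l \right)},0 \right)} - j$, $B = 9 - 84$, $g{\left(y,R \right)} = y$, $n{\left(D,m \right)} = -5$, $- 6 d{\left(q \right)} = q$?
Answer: $\frac{443}{3} \approx 147.67$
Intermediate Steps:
$d{\left(q \right)} = - \frac{q}{6}$
$B = -75$
$F{\left(j,l \right)} = -5 - j$
$d{\left(-22 \right)} + F{\left(-149,B \right)} = \left(- \frac{1}{6}\right) \left(-22\right) - -144 = \frac{11}{3} + \left(-5 + 149\right) = \frac{11}{3} + 144 = \frac{443}{3}$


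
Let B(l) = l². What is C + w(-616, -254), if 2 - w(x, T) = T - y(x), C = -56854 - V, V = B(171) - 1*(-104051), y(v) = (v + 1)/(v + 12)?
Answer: -114692945/604 ≈ -1.8989e+5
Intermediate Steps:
y(v) = (1 + v)/(12 + v)
V = 133292 (V = 171² - 1*(-104051) = 29241 + 104051 = 133292)
C = -190146 (C = -56854 - 1*133292 = -56854 - 133292 = -190146)
w(x, T) = 2 - T + (1 + x)/(12 + x) (w(x, T) = 2 - (T - (1 + x)/(12 + x)) = 2 + (-T + (1 + x)/(12 + x)) = 2 - T + (1 + x)/(12 + x))
C + w(-616, -254) = -190146 + (1 - 616 + (2 - 1*(-254))*(12 - 616))/(12 - 616) = -190146 + (1 - 616 + (2 + 254)*(-604))/(-604) = -190146 - (1 - 616 + 256*(-604))/604 = -190146 - (1 - 616 - 154624)/604 = -190146 - 1/604*(-155239) = -190146 + 155239/604 = -114692945/604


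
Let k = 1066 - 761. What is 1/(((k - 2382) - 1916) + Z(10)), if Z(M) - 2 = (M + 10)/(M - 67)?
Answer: -57/227507 ≈ -0.00025054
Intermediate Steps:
Z(M) = 2 + (10 + M)/(-67 + M) (Z(M) = 2 + (M + 10)/(M - 67) = 2 + (10 + M)/(-67 + M))
k = 305
1/(((k - 2382) - 1916) + Z(10)) = 1/(((305 - 2382) - 1916) + (-124 + 3*10)/(-67 + 10)) = 1/((-2077 - 1916) + (-124 + 30)/(-57)) = 1/(-3993 - 1/57*(-94)) = 1/(-3993 + 94/57) = 1/(-227507/57) = -57/227507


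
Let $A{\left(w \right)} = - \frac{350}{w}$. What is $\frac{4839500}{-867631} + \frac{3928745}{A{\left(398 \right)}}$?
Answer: $- \frac{135666467315681}{30367085} \approx -4.4676 \cdot 10^{6}$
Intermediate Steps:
$\frac{4839500}{-867631} + \frac{3928745}{A{\left(398 \right)}} = \frac{4839500}{-867631} + \frac{3928745}{\left(-350\right) \frac{1}{398}} = 4839500 \left(- \frac{1}{867631}\right) + \frac{3928745}{\left(-350\right) \frac{1}{398}} = - \frac{4839500}{867631} + \frac{3928745}{- \frac{175}{199}} = - \frac{4839500}{867631} + 3928745 \left(- \frac{199}{175}\right) = - \frac{4839500}{867631} - \frac{156364051}{35} = - \frac{135666467315681}{30367085}$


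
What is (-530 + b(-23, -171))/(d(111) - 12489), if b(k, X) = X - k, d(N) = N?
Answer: 113/2063 ≈ 0.054775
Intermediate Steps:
(-530 + b(-23, -171))/(d(111) - 12489) = (-530 + (-171 - 1*(-23)))/(111 - 12489) = (-530 + (-171 + 23))/(-12378) = (-530 - 148)*(-1/12378) = -678*(-1/12378) = 113/2063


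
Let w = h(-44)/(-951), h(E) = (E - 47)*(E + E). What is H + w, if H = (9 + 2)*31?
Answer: 316283/951 ≈ 332.58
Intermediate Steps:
h(E) = 2*E*(-47 + E) (h(E) = (-47 + E)*(2*E) = 2*E*(-47 + E))
H = 341 (H = 11*31 = 341)
w = -8008/951 (w = (2*(-44)*(-47 - 44))/(-951) = (2*(-44)*(-91))*(-1/951) = 8008*(-1/951) = -8008/951 ≈ -8.4206)
H + w = 341 - 8008/951 = 316283/951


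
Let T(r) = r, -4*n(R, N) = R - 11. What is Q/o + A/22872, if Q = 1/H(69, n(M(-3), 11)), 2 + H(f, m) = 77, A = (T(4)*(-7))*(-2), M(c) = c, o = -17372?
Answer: 1013049/413887900 ≈ 0.0024476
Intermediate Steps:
n(R, N) = 11/4 - R/4 (n(R, N) = -(R - 11)/4 = -(-11 + R)/4 = 11/4 - R/4)
A = 56 (A = (4*(-7))*(-2) = -28*(-2) = 56)
H(f, m) = 75 (H(f, m) = -2 + 77 = 75)
Q = 1/75 ≈ 0.013333
Q/o + A/22872 = (1/75)/(-17372) + 56/22872 = (1/75)*(-1/17372) + 56*(1/22872) = -1/1302900 + 7/2859 = 1013049/413887900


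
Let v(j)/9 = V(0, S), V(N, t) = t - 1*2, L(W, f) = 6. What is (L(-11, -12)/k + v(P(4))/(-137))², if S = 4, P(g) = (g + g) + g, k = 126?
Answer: 58081/8277129 ≈ 0.0070170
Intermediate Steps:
P(g) = 3*g (P(g) = 2*g + g = 3*g)
V(N, t) = -2 + t (V(N, t) = t - 2 = -2 + t)
v(j) = 18 (v(j) = 9*(-2 + 4) = 9*2 = 18)
(L(-11, -12)/k + v(P(4))/(-137))² = (6/126 + 18/(-137))² = (6*(1/126) + 18*(-1/137))² = (1/21 - 18/137)² = (-241/2877)² = 58081/8277129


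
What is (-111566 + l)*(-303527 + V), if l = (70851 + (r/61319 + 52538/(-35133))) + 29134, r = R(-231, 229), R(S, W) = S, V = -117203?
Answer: 10498229377169095360/2154320427 ≈ 4.8731e+9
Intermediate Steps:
r = -231
l = 215396498200250/2154320427 (l = (70851 + (-231/61319 + 52538/(-35133))) + 29134 = (70851 + (-231*1/61319 + 52538*(-1/35133))) + 29134 = (70851 + (-231/61319 - 52538/35133)) + 29134 = (70851 - 3229693345/2154320427) + 29134 = 152632526880032/2154320427 + 29134 = 215396498200250/2154320427 ≈ 99984.)
(-111566 + l)*(-303527 + V) = (-111566 + 215396498200250/2154320427)*(-303527 - 117203) = -24952414558432/2154320427*(-420730) = 10498229377169095360/2154320427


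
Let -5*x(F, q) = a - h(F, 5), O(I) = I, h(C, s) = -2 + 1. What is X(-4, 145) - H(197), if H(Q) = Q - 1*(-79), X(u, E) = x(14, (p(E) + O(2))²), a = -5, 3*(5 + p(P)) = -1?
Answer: -1376/5 ≈ -275.20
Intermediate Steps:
h(C, s) = -1
p(P) = -16/3 (p(P) = -5 + (⅓)*(-1) = -5 - ⅓ = -16/3)
x(F, q) = ⅘ (x(F, q) = -(-5 - 1*(-1))/5 = -(-5 + 1)/5 = -⅕*(-4) = ⅘)
X(u, E) = ⅘
H(Q) = 79 + Q (H(Q) = Q + 79 = 79 + Q)
X(-4, 145) - H(197) = ⅘ - (79 + 197) = ⅘ - 1*276 = ⅘ - 276 = -1376/5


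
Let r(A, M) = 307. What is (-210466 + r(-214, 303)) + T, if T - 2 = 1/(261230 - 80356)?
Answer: -38011937217/180874 ≈ -2.1016e+5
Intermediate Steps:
T = 361749/180874 (T = 2 + 1/(261230 - 80356) = 2 + 1/180874 = 361749/180874 ≈ 2.0000)
(-210466 + r(-214, 303)) + T = (-210466 + 307) + 361749/180874 = -210159 + 361749/180874 = -38011937217/180874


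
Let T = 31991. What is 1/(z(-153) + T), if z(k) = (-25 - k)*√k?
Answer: 31991/1025930833 - 384*I*√17/1025930833 ≈ 3.1182e-5 - 1.5433e-6*I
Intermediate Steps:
z(k) = √k*(-25 - k)
1/(z(-153) + T) = 1/(√(-153)*(-25 - 1*(-153)) + 31991) = 1/((3*I*√17)*(-25 + 153) + 31991) = 1/((3*I*√17)*128 + 31991) = 1/(384*I*√17 + 31991) = 1/(31991 + 384*I*√17)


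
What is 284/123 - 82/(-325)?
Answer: 102386/39975 ≈ 2.5612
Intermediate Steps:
284/123 - 82/(-325) = 284*(1/123) - 82*(-1/325) = 284/123 + 82/325 = 102386/39975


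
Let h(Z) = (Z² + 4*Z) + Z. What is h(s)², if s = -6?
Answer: 36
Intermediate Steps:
h(Z) = Z² + 5*Z
h(s)² = (-6*(5 - 6))² = (-6*(-1))² = 6² = 36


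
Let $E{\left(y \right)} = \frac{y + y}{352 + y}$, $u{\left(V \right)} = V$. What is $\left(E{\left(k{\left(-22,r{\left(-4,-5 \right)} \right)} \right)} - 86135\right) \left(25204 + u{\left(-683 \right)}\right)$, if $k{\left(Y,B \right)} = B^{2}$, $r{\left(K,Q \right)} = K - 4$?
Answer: $- \frac{27457414271}{13} \approx -2.1121 \cdot 10^{9}$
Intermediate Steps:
$r{\left(K,Q \right)} = -4 + K$
$E{\left(y \right)} = \frac{2 y}{352 + y}$
$\left(E{\left(k{\left(-22,r{\left(-4,-5 \right)} \right)} \right)} - 86135\right) \left(25204 + u{\left(-683 \right)}\right) = \left(\frac{2 \left(-4 - 4\right)^{2}}{352 + \left(-4 - 4\right)^{2}} - 86135\right) \left(25204 - 683\right) = \left(\frac{2 \left(-8\right)^{2}}{352 + \left(-8\right)^{2}} - 86135\right) 24521 = \left(2 \cdot 64 \frac{1}{352 + 64} - 86135\right) 24521 = \left(2 \cdot 64 \cdot \frac{1}{416} - 86135\right) 24521 = \left(\frac{4}{13} - 86135\right) 24521 = \left(- \frac{1119751}{13}\right) 24521 = - \frac{27457414271}{13}$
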